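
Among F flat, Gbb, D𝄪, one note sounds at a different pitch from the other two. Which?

In 12-tone equal temperament, enharmonic equivalents share a pitch class. Fb is pitch class 4; Gbb is pitch class 5; D## is pitch class 4.
Fb and D## share pitch class 4, while Gbb is pitch class 5.

Gbb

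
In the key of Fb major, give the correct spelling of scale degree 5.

Cb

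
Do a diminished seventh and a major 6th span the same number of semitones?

Yes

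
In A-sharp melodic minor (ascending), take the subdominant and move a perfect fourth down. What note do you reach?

A#

The subdominant of A# melodic minor (ascending) is D#.
A perfect fourth (5 semitones) below D# lands on the letter A, giving A#.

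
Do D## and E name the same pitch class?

Yes

D## is pitch class 4; E is pitch class 4.
All spellings map to pitch class 4, so they are enharmonically equivalent.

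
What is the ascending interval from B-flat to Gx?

The letter names run B→G, a span of 5 letter steps, so the interval is some kind of sixth.
Bb to G## is 11 semitones. A major sixth is 9, so 11 makes it doubly augmented.

doubly augmented sixth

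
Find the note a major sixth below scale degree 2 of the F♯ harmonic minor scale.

Scale degree 2 of F# harmonic minor is G#.
A major sixth (9 semitones) below G# lands on the letter B, giving B.

B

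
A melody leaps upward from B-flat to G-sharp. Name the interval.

augmented sixth

The letter names run B→G, a span of 5 letter steps, so the interval is some kind of sixth.
Bb to G# is 10 semitones. A major sixth is 9, so 10 makes it augmented.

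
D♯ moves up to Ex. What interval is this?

augmented second

Counting letters D–E gives a second.
D#→E## = 3 semitones, 1 wider than the major second (2), so augmented.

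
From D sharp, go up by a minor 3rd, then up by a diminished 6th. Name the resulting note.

Db

A minor third up from D# is F# (letter F, 3 semitones up).
A diminished sixth up from F# is Db (letter D, 7 semitones up).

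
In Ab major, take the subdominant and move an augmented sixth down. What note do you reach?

Fbb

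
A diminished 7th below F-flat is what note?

G

A seventh below F lands on the letter G.
A diminished seventh spans 9 semitones, so Fb moves to pitch class 7. On the letter G that is G.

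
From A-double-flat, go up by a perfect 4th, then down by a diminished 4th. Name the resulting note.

Ab

A perfect fourth up from Abb is Dbb (letter D, 5 semitones up).
A diminished fourth down from Dbb is Ab (letter A, 4 semitones down).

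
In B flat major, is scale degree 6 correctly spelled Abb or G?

Each scale degree takes a distinct letter name. Degree 6 of a scale on B must use the letter G.
G and Abb are enharmonically the same pitch, but only G uses the letter G, so it is the correct spelling here.

G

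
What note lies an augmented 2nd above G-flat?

A

G up a major second is A, so the target letter is A.
From Gb, an augmented second is 3 semitones up: A.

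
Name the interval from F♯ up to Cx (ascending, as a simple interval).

The letter names run F→C, a span of 4 letter steps, so the interval is some kind of fifth.
F# to C## is 8 semitones. A perfect fifth is 7, so 8 makes it augmented.

augmented fifth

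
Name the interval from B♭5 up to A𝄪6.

The letter names run B→A, a span of 6 letter steps, so the interval is some kind of seventh.
Bb to A## is 13 semitones. A major seventh is 11, so 13 makes it doubly augmented.

doubly augmented seventh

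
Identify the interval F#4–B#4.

Counting letters F–G–A–B gives a fourth.
F#→B# = 6 semitones, 1 wider than the perfect fourth (5), so augmented.

augmented fourth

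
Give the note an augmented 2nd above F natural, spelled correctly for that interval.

G#

A second above F lands on the letter G.
An augmented second spans 3 semitones, so F moves to pitch class 8. On the letter G that is G#.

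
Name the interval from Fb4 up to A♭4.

The letter names run F→A, a span of 2 letter steps, so the interval is some kind of third.
Fb to Ab is 4 semitones. A major third is 4, so 4 makes it major.

major third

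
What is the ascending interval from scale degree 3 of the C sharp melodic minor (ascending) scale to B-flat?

diminished fifth

Scale degree 3 of C# melodic minor (ascending) is E.
E up to Bb: letters E→B make it a fifth; 6 semitones makes it diminished.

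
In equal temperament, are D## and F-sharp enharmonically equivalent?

No

Two spellings are enharmonically equivalent only if they share a pitch class.
Here D## → 4, F# → 6; 4 ≠ 6, so they are not.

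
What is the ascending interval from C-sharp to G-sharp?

perfect fifth

The letter names run C→G, a span of 4 letter steps, so the interval is some kind of fifth.
C# to G# is 7 semitones. A perfect fifth is 7, so 7 makes it perfect.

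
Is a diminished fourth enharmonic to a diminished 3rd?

A diminished fourth spans 4 semitones; a diminished third spans 2.
The spans differ, so they are not enharmonic equivalents.

No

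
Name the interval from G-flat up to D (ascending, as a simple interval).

The letter names run G→D, a span of 4 letter steps, so the interval is some kind of fifth.
Gb to D is 8 semitones. A perfect fifth is 7, so 8 makes it augmented.

augmented fifth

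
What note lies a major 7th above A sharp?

G##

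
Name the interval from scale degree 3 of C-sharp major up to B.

diminished fifth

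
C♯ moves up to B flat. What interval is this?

Counting letters C–D–E–F–G–A–B gives a seventh.
C#→Bb = 9 semitones, 2 narrower than the major seventh (11), so diminished.

diminished seventh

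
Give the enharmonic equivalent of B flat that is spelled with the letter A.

A#

Bb is pitch class 10. The letter A alone is pitch class 9.
To reach pitch class 10 from A requires an offset of +1 semitone, i.e. sharp: A#.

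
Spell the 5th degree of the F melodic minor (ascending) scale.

The F melodic minor (ascending) scale runs F G Ab Bb C D E.
Degree 5 is C.

C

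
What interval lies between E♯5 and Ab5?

doubly diminished fourth

The letter names run E→A, a span of 3 letter steps, so the interval is some kind of fourth.
E# to Ab is 3 semitones. A perfect fourth is 5, so 3 makes it doubly diminished.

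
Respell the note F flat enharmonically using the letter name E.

E

Plain E sits at the same pitch as Fb, so on the letter E the same pitch needs a natural: E.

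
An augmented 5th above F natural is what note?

C#

F up a perfect fifth is C, so the target letter is C.
From F, an augmented fifth is 8 semitones up: C#.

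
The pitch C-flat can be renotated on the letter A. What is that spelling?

Plain A sits 2 semitones below Cb, so on the letter A the same pitch needs a double sharp: A##.

A##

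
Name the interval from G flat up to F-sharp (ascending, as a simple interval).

The letter names run G→F, a span of 6 letter steps, so the interval is some kind of seventh.
Gb to F# is 12 semitones. A major seventh is 11, so 12 makes it augmented.

augmented seventh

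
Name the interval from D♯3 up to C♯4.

The letter names run D→C, a span of 6 letter steps, so the interval is some kind of seventh.
D# to C# is 10 semitones. A major seventh is 11, so 10 makes it minor.

minor seventh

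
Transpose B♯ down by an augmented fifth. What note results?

E

B down a perfect fifth is E, so the target letter is E.
From B#, an augmented fifth is 8 semitones down: E.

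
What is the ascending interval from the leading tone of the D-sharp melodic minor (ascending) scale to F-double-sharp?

The leading tone of D# melodic minor (ascending) is C##.
C## up to F##: letters C→F make it a fourth; 5 semitones makes it perfect.

perfect fourth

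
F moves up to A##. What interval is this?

doubly augmented third

Counting letters F–G–A gives a third.
F→A## = 6 semitones, 2 wider than the major third (4), so doubly augmented.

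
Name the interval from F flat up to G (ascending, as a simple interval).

The letter names run F→G, a span of 1 letter step, so the interval is some kind of second.
Fb to G is 3 semitones. A major second is 2, so 3 makes it augmented.

augmented second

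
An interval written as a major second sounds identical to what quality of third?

A major second spans 2 semitones.
A third spanning 2 semitones is diminished (the major third is 4).

diminished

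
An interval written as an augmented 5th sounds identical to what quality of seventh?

doubly diminished

An augmented fifth spans 8 semitones.
A seventh spanning 8 semitones is doubly diminished (the major seventh is 11).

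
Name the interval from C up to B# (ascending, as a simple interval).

Counting letters C–D–E–F–G–A–B gives a seventh.
C→B# = 12 semitones, 1 wider than the major seventh (11), so augmented.

augmented seventh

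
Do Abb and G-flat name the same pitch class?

Two spellings are enharmonically equivalent only if they share a pitch class.
Here Abb → 7, Gb → 6; 6 ≠ 7, so they are not.

No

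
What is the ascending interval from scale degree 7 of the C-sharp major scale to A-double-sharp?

major seventh

Scale degree 7 of C# major is B#.
B# up to A##: letters B→A make it a seventh; 11 semitones makes it major.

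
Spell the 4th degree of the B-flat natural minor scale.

The Bb natural minor scale runs Bb C Db Eb F Gb Ab.
Degree 4 is Eb.

Eb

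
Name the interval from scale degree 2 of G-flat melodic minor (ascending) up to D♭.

Scale degree 2 of Gb melodic minor (ascending) is Ab.
Ab up to Db: letters A→D make it a fourth; 5 semitones makes it perfect.

perfect fourth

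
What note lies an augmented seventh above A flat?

G#

A up a major seventh is G#, so the target letter is G.
From Ab, an augmented seventh is 12 semitones up: G#.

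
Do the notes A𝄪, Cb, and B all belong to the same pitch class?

A## is pitch class 11; Cb is pitch class 11; B is pitch class 11.
All spellings map to pitch class 11, so they are enharmonically equivalent.

Yes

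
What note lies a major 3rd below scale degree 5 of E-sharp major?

G#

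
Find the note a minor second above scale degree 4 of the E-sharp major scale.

Scale degree 4 of E# major is A#.
A minor second (1 semitone) above A# lands on the letter B, giving B.

B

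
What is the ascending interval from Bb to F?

perfect fifth

The letter names run B→F, a span of 4 letter steps, so the interval is some kind of fifth.
Bb to F is 7 semitones. A perfect fifth is 7, so 7 makes it perfect.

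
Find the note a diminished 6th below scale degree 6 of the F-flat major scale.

Scale degree 6 of Fb major is Db.
A diminished sixth (7 semitones) below Db lands on the letter F, giving F#.

F#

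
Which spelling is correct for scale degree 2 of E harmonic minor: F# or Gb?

Each scale degree takes a distinct letter name. Degree 2 of a scale on E must use the letter F.
F# and Gb are enharmonically the same pitch, but only F# uses the letter F, so it is the correct spelling here.

F#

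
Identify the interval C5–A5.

Counting letters C–D–E–F–G–A gives a sixth.
C→A = 9 semitones, exactly the major sixth.

major sixth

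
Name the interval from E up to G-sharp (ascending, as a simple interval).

Counting letters E–F–G gives a third.
E→G# = 4 semitones, exactly the major third.

major third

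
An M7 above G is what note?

F#

G up a major seventh is F#, so the target letter is F.
From G, a major seventh is 11 semitones up: F#.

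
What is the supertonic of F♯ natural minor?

G#

Degree 2 takes the letter 1 step above F, which is G.
In natural minor, degree 2 sits 2 semitones above the tonic. F# + 2 semitones is pitch class 8, spelled on G as G#.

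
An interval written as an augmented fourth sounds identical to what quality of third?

doubly augmented

An augmented fourth spans 6 semitones.
A third spanning 6 semitones is doubly augmented (the major third is 4).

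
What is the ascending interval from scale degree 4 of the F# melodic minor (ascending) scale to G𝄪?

augmented sixth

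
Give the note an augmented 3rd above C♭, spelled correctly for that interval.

C up a major third is E, so the target letter is E.
From Cb, an augmented third is 5 semitones up: E.

E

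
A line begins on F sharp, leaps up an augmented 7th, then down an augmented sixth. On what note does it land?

G#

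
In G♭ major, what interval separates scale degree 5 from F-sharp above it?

Scale degree 5 of Gb major is Db.
Db up to F#: letters D→F make it a third; 5 semitones makes it augmented.

augmented third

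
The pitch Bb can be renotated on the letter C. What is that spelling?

Cbb

Plain C sits 2 semitones above Bb, so on the letter C the same pitch needs a double flat: Cbb.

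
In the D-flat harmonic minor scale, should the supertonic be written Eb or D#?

Each scale degree takes a distinct letter name. Degree 2 of a scale on D must use the letter E.
Eb and D# are enharmonically the same pitch, but only Eb uses the letter E, so it is the correct spelling here.

Eb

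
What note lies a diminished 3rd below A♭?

F#

A down a major third is F, so the target letter is F.
From Ab, a diminished third is 2 semitones down: F#.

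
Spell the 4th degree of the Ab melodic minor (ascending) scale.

Degree 4 takes the letter 3 steps above A, which is D.
In melodic minor (ascending), degree 4 sits 5 semitones above the tonic. Ab + 5 semitones is pitch class 1, spelled on D as Db.

Db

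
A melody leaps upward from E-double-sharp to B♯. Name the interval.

The letter names run E→B, a span of 4 letter steps, so the interval is some kind of fifth.
E## to B# is 6 semitones. A perfect fifth is 7, so 6 makes it diminished.

diminished fifth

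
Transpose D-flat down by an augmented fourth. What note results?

Abb

A fourth below D lands on the letter A.
An augmented fourth spans 6 semitones, so Db moves to pitch class 7. On the letter A that is Abb.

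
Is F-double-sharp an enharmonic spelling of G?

F## = pitch class 7 and G = pitch class 7 — the same pitch class, so they are enharmonic equivalents.

Yes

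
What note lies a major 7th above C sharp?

A seventh above C lands on the letter B.
A major seventh spans 11 semitones, so C# moves to pitch class 0. On the letter B that is B#.

B#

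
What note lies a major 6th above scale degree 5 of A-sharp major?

C##

Scale degree 5 of A# major is E#.
A major sixth (9 semitones) above E# lands on the letter C, giving C##.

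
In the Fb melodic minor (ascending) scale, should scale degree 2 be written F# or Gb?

Gb

Each scale degree takes a distinct letter name. Degree 2 of a scale on F must use the letter G.
Gb and F# are enharmonically the same pitch, but only Gb uses the letter G, so it is the correct spelling here.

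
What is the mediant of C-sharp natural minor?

Degree 3 takes the letter 2 steps above C, which is E.
In natural minor, degree 3 sits 3 semitones above the tonic. C# + 3 semitones is pitch class 4, spelled on E as E.

E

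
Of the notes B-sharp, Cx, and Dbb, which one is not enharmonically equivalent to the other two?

C##

In 12-tone equal temperament, enharmonic equivalents share a pitch class. B# is pitch class 0; C## is pitch class 2; Dbb is pitch class 0.
B# and Dbb share pitch class 0, while C## is pitch class 2.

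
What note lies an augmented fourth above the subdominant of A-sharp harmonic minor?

The subdominant of A# harmonic minor is D#.
An augmented fourth (6 semitones) above D# lands on the letter G, giving G##.

G##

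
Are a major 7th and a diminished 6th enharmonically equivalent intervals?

A major seventh spans 11 semitones; a diminished sixth spans 7.
The spans differ, so they are not enharmonic equivalents.

No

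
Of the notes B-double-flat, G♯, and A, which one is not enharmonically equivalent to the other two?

In 12-tone equal temperament, enharmonic equivalents share a pitch class. Bbb is pitch class 9; G# is pitch class 8; A is pitch class 9.
Bbb and A share pitch class 9, while G# is pitch class 8.

G#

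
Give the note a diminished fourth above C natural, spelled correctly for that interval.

Fb

C up a perfect fourth is F, so the target letter is F.
From C, a diminished fourth is 4 semitones up: Fb.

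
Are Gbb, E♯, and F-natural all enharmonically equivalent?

Gbb = pitch class 5 and E# = pitch class 5 and F = pitch class 5 — the same pitch class, so they are enharmonic equivalents.

Yes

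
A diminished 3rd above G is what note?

G up a major third is B, so the target letter is B.
From G, a diminished third is 2 semitones up: Bbb.

Bbb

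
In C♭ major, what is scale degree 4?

The Cb major scale runs Cb Db Eb Fb Gb Ab Bb.
Degree 4 is Fb.

Fb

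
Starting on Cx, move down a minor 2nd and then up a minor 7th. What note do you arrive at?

A##

A minor second down from C## is B## (letter B, 1 semitone down).
A minor seventh up from B## is A## (letter A, 10 semitones up).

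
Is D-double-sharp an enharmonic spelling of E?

D## is pitch class 4; E is pitch class 4.
All spellings map to pitch class 4, so they are enharmonically equivalent.

Yes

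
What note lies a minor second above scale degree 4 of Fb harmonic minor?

Scale degree 4 of Fb harmonic minor is Bbb.
A minor second (1 semitone) above Bbb lands on the letter C, giving Cbb.

Cbb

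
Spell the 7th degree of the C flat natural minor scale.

Bbb

The Cb natural minor scale runs Cb Db Ebb Fb Gb Abb Bbb.
Degree 7 is Bbb.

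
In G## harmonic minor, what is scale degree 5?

D##

Degree 5 takes the letter 4 steps above G, which is D.
In harmonic minor, degree 5 sits 7 semitones above the tonic. G## + 7 semitones is pitch class 4, spelled on D as D##.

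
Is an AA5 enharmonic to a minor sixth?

A doubly augmented fifth spans 9 semitones; a minor sixth spans 8.
The spans differ, so they are not enharmonic equivalents.

No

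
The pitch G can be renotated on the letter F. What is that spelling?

Plain F sits 2 semitones below G, so on the letter F the same pitch needs a double sharp: F##.

F##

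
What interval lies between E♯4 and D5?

diminished seventh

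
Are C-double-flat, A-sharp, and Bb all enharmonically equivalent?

Yes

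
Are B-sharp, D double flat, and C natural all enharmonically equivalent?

Yes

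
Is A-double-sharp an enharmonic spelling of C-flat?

A## is pitch class 11; Cb is pitch class 11.
All spellings map to pitch class 11, so they are enharmonically equivalent.

Yes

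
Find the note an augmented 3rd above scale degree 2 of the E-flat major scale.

A#

Scale degree 2 of Eb major is F.
An augmented third (5 semitones) above F lands on the letter A, giving A#.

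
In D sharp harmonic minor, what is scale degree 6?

B

The D# harmonic minor scale runs D# E# F# G# A# B C##.
Degree 6 is B.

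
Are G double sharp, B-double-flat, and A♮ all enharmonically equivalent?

Yes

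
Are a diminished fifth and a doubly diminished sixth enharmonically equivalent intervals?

A diminished fifth spans 6 semitones; a doubly diminished sixth spans 6.
They are enharmonically equivalent.

Yes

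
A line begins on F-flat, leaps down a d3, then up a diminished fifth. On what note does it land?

A diminished third down from Fb is D (letter D, 2 semitones down).
A diminished fifth up from D is Ab (letter A, 6 semitones up).

Ab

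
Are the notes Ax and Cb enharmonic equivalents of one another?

A## is pitch class 11; Cb is pitch class 11.
All spellings map to pitch class 11, so they are enharmonically equivalent.

Yes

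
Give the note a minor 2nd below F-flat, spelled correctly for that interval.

A second below F lands on the letter E.
A minor second spans 1 semitone, so Fb moves to pitch class 3. On the letter E that is Eb.

Eb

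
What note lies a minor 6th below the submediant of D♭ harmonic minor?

Db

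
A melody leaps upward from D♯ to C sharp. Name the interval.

The letter names run D→C, a span of 6 letter steps, so the interval is some kind of seventh.
D# to C# is 10 semitones. A major seventh is 11, so 10 makes it minor.

minor seventh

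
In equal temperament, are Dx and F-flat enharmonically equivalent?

D## = pitch class 4 and Fb = pitch class 4 — the same pitch class, so they are enharmonic equivalents.

Yes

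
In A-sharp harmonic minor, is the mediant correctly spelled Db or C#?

Each scale degree takes a distinct letter name. Degree 3 of a scale on A must use the letter C.
C# and Db are enharmonically the same pitch, but only C# uses the letter C, so it is the correct spelling here.

C#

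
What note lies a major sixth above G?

A sixth above G lands on the letter E.
A major sixth spans 9 semitones, so G moves to pitch class 4. On the letter E that is E.

E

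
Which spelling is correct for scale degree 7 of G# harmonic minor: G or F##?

F##

Each scale degree takes a distinct letter name. Degree 7 of a scale on G must use the letter F.
F## and G are enharmonically the same pitch, but only F## uses the letter F, so it is the correct spelling here.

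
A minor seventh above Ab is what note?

Gb

A up a major seventh is G#, so the target letter is G.
From Ab, a minor seventh is 10 semitones up: Gb.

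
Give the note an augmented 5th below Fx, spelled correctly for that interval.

F down a perfect fifth is Bb, so the target letter is B.
From F##, an augmented fifth is 8 semitones down: B.

B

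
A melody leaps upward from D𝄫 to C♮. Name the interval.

The letter names run D→C, a span of 6 letter steps, so the interval is some kind of seventh.
Dbb to C is 12 semitones. A major seventh is 11, so 12 makes it augmented.

augmented seventh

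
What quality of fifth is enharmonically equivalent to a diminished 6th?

perfect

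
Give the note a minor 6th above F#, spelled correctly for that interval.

F up a major sixth is D, so the target letter is D.
From F#, a minor sixth is 8 semitones up: D.

D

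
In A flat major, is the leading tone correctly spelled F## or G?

Each scale degree takes a distinct letter name. Degree 7 of a scale on A must use the letter G.
G and F## are enharmonically the same pitch, but only G uses the letter G, so it is the correct spelling here.

G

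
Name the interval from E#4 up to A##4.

The letter names run E→A, a span of 3 letter steps, so the interval is some kind of fourth.
E# to A## is 6 semitones. A perfect fourth is 5, so 6 makes it augmented.

augmented fourth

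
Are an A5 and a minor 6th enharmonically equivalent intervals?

Yes

An augmented fifth spans 8 semitones; a minor sixth spans 8.
They are enharmonically equivalent.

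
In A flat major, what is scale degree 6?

F

Degree 6 takes the letter 5 steps above A, which is F.
In major, degree 6 sits 9 semitones above the tonic. Ab + 9 semitones is pitch class 5, spelled on F as F.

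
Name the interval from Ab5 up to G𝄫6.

diminished seventh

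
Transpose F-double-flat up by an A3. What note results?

Ab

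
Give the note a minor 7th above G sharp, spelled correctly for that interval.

A seventh above G lands on the letter F.
A minor seventh spans 10 semitones, so G# moves to pitch class 6. On the letter F that is F#.

F#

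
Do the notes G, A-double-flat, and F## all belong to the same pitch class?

Yes

G = pitch class 7 and Abb = pitch class 7 and F## = pitch class 7 — the same pitch class, so they are enharmonic equivalents.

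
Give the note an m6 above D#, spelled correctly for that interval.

B

A sixth above D lands on the letter B.
A minor sixth spans 8 semitones, so D# moves to pitch class 11. On the letter B that is B.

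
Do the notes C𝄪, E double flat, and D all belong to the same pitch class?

Yes

C## is pitch class 2; Ebb is pitch class 2; D is pitch class 2.
All spellings map to pitch class 2, so they are enharmonically equivalent.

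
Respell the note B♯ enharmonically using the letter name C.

C

Plain C sits at the same pitch as B#, so on the letter C the same pitch needs a natural: C.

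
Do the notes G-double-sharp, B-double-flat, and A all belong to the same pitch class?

Yes

G## is pitch class 9; Bbb is pitch class 9; A is pitch class 9.
All spellings map to pitch class 9, so they are enharmonically equivalent.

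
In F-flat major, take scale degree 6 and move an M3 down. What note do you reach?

Scale degree 6 of Fb major is Db.
A major third (4 semitones) below Db lands on the letter B, giving Bbb.

Bbb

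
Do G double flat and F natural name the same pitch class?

Gbb is pitch class 5; F is pitch class 5.
All spellings map to pitch class 5, so they are enharmonically equivalent.

Yes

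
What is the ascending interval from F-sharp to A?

Counting letters F–G–A gives a third.
F#→A = 3 semitones, 1 narrower than the major third (4), so minor.

minor third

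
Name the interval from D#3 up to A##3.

Counting letters D–E–F–G–A gives a fifth.
D#→A## = 8 semitones, 1 wider than the perfect fifth (7), so augmented.

augmented fifth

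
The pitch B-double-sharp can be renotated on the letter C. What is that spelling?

B## is pitch class 1. The letter C alone is pitch class 0.
To reach pitch class 1 from C requires an offset of +1 semitone, i.e. sharp: C#.

C#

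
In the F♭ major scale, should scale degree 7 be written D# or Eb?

Eb

Each scale degree takes a distinct letter name. Degree 7 of a scale on F must use the letter E.
Eb and D# are enharmonically the same pitch, but only Eb uses the letter E, so it is the correct spelling here.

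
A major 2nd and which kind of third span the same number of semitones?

A major second spans 2 semitones.
A third spanning 2 semitones is diminished (the major third is 4).

diminished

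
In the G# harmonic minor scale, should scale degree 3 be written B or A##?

B

Each scale degree takes a distinct letter name. Degree 3 of a scale on G must use the letter B.
B and A## are enharmonically the same pitch, but only B uses the letter B, so it is the correct spelling here.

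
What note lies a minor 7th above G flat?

A seventh above G lands on the letter F.
A minor seventh spans 10 semitones, so Gb moves to pitch class 4. On the letter F that is Fb.

Fb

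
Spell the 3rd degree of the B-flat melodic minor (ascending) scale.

Db

Degree 3 takes the letter 2 steps above B, which is D.
In melodic minor (ascending), degree 3 sits 3 semitones above the tonic. Bb + 3 semitones is pitch class 1, spelled on D as Db.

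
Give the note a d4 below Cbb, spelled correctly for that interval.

Gb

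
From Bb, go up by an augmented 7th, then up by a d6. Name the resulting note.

F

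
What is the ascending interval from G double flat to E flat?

Counting letters G–A–B–C–D–E gives a sixth.
Gbb→Eb = 10 semitones, 1 wider than the major sixth (9), so augmented.

augmented sixth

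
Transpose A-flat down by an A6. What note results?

A sixth below A lands on the letter C.
An augmented sixth spans 10 semitones, so Ab moves to pitch class 10. On the letter C that is Cbb.

Cbb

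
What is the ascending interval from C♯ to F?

diminished fourth

Counting letters C–D–E–F gives a fourth.
C#→F = 4 semitones, 1 narrower than the perfect fourth (5), so diminished.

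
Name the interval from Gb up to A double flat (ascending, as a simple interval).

The letter names run G→A, a span of 1 letter step, so the interval is some kind of second.
Gb to Abb is 1 semitone. A major second is 2, so 1 makes it minor.

minor second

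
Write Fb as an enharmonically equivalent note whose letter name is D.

D##

Fb is pitch class 4. The letter D alone is pitch class 2.
To reach pitch class 4 from D requires an offset of +2 semitones, i.e. double sharp: D##.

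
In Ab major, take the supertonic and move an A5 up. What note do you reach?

The supertonic of Ab major is Bb.
An augmented fifth (8 semitones) above Bb lands on the letter F, giving F#.

F#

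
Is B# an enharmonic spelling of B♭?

B# is pitch class 0; Bb is pitch class 10.
The pitch classes differ (0 vs. 10), so they are not enharmonic equivalents.

No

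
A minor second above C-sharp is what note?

D

C up a major second is D, so the target letter is D.
From C#, a minor second is 1 semitone up: D.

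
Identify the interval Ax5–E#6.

Counting letters A–B–C–D–E gives a fifth.
A##→E# = 6 semitones, 1 narrower than the perfect fifth (7), so diminished.

diminished fifth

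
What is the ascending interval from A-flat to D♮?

The letter names run A→D, a span of 3 letter steps, so the interval is some kind of fourth.
Ab to D is 6 semitones. A perfect fourth is 5, so 6 makes it augmented.

augmented fourth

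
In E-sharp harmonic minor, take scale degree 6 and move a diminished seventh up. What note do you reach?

Bb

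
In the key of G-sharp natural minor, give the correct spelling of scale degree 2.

Degree 2 takes the letter 1 step above G, which is A.
In natural minor, degree 2 sits 2 semitones above the tonic. G# + 2 semitones is pitch class 10, spelled on A as A#.

A#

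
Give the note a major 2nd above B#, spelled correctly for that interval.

C##

A second above B lands on the letter C.
A major second spans 2 semitones, so B# moves to pitch class 2. On the letter C that is C##.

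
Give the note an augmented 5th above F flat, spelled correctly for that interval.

C

F up a perfect fifth is C, so the target letter is C.
From Fb, an augmented fifth is 8 semitones up: C.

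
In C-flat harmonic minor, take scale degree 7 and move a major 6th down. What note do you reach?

Scale degree 7 of Cb harmonic minor is Bb.
A major sixth (9 semitones) below Bb lands on the letter D, giving Db.

Db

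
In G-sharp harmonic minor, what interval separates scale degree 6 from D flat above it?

Scale degree 6 of G# harmonic minor is E.
E up to Db: letters E→D make it a seventh; 9 semitones makes it diminished.

diminished seventh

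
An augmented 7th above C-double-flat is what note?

C up a major seventh is B, so the target letter is B.
From Cbb, an augmented seventh is 12 semitones up: Bb.

Bb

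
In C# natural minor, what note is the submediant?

A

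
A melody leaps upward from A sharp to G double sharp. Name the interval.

Counting letters A–B–C–D–E–F–G gives a seventh.
A#→G## = 11 semitones, exactly the major seventh.

major seventh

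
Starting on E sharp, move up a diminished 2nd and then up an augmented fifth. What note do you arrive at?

A diminished second up from E# is F (letter F, 0 semitones up).
An augmented fifth up from F is C# (letter C, 8 semitones up).

C#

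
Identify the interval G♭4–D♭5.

perfect fifth

Counting letters G–A–B–C–D gives a fifth.
Gb→Db = 7 semitones, exactly the perfect fifth.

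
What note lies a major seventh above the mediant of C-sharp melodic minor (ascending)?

The mediant of C# melodic minor (ascending) is E.
A major seventh (11 semitones) above E lands on the letter D, giving D#.

D#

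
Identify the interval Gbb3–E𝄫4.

major sixth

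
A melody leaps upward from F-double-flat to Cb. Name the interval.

augmented fifth

Counting letters F–G–A–B–C gives a fifth.
Fbb→Cb = 8 semitones, 1 wider than the perfect fifth (7), so augmented.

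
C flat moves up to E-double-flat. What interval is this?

minor third

Counting letters C–D–E gives a third.
Cb→Ebb = 3 semitones, 1 narrower than the major third (4), so minor.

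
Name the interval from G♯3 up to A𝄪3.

Counting letters G–A gives a second.
G#→A## = 3 semitones, 1 wider than the major second (2), so augmented.

augmented second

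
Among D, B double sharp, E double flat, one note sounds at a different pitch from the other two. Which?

B##

In 12-tone equal temperament, enharmonic equivalents share a pitch class. D is pitch class 2; B## is pitch class 1; Ebb is pitch class 2.
D and Ebb share pitch class 2, while B## is pitch class 1.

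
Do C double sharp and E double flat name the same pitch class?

C## = pitch class 2 and Ebb = pitch class 2 — the same pitch class, so they are enharmonic equivalents.

Yes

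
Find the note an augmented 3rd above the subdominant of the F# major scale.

D##

The subdominant of F# major is B.
An augmented third (5 semitones) above B lands on the letter D, giving D##.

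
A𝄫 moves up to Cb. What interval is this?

major third

The letter names run A→C, a span of 2 letter steps, so the interval is some kind of third.
Abb to Cb is 4 semitones. A major third is 4, so 4 makes it major.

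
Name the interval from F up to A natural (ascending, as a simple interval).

Counting letters F–G–A gives a third.
F→A = 4 semitones, exactly the major third.

major third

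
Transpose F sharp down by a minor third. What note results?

D#

F down a major third is Db, so the target letter is D.
From F#, a minor third is 3 semitones down: D#.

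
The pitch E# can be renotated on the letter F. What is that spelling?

E# is pitch class 5. The letter F alone is pitch class 5.
Pitch class 5 on F needs no accidental: F.

F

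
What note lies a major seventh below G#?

A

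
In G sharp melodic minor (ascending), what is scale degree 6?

Degree 6 takes the letter 5 steps above G, which is E.
In melodic minor (ascending), degree 6 sits 9 semitones above the tonic. G# + 9 semitones is pitch class 5, spelled on E as E#.

E#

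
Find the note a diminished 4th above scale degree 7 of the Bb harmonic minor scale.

Db

Scale degree 7 of Bb harmonic minor is A.
A diminished fourth (4 semitones) above A lands on the letter D, giving Db.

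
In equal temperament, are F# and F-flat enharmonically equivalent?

No

Two spellings are enharmonically equivalent only if they share a pitch class.
Here F# → 6, Fb → 4; 4 ≠ 6, so they are not.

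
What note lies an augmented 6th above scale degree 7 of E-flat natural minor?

Scale degree 7 of Eb natural minor is Db.
An augmented sixth (10 semitones) above Db lands on the letter B, giving B.

B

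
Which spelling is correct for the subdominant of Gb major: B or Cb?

Cb

Each scale degree takes a distinct letter name. Degree 4 of a scale on G must use the letter C.
Cb and B are enharmonically the same pitch, but only Cb uses the letter C, so it is the correct spelling here.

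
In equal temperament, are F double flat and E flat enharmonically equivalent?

Fbb = pitch class 3 and Eb = pitch class 3 — the same pitch class, so they are enharmonic equivalents.

Yes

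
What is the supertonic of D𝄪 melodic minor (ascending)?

Degree 2 takes the letter 1 step above D, which is E.
In melodic minor (ascending), degree 2 sits 2 semitones above the tonic. D## + 2 semitones is pitch class 6, spelled on E as E##.

E##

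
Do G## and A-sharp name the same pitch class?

No

G## is pitch class 9; A# is pitch class 10.
The pitch classes differ (9 vs. 10), so they are not enharmonic equivalents.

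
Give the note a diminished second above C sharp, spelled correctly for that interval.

A second above C lands on the letter D.
A diminished second spans 0 semitones, so C# moves to pitch class 1. On the letter D that is Db.

Db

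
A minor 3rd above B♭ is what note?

B up a major third is D#, so the target letter is D.
From Bb, a minor third is 3 semitones up: Db.

Db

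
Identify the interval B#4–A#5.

minor seventh

Counting letters B–C–D–E–F–G–A gives a seventh.
B#→A# = 10 semitones, 1 narrower than the major seventh (11), so minor.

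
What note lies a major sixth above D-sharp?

A sixth above D lands on the letter B.
A major sixth spans 9 semitones, so D# moves to pitch class 0. On the letter B that is B#.

B#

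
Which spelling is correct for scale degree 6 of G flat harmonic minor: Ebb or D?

Each scale degree takes a distinct letter name. Degree 6 of a scale on G must use the letter E.
Ebb and D are enharmonically the same pitch, but only Ebb uses the letter E, so it is the correct spelling here.

Ebb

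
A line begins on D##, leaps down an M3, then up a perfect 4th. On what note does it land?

A major third down from D## is B# (letter B, 4 semitones down).
A perfect fourth up from B# is E# (letter E, 5 semitones up).

E#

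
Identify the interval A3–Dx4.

The letter names run A→D, a span of 3 letter steps, so the interval is some kind of fourth.
A to D## is 7 semitones. A perfect fourth is 5, so 7 makes it doubly augmented.

doubly augmented fourth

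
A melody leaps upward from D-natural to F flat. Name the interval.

diminished third

Counting letters D–E–F gives a third.
D→Fb = 2 semitones, 2 narrower than the major third (4), so diminished.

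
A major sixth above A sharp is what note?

A up a major sixth is F#, so the target letter is F.
From A#, a major sixth is 9 semitones up: F##.

F##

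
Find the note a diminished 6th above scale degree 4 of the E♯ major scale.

F

Scale degree 4 of E# major is A#.
A diminished sixth (7 semitones) above A# lands on the letter F, giving F.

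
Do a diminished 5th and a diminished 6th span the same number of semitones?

A diminished fifth spans 6 semitones; a diminished sixth spans 7.
The spans differ, so they are not enharmonic equivalents.

No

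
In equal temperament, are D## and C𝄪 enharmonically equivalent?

D## is pitch class 4; C## is pitch class 2.
The pitch classes differ (4 vs. 2), so they are not enharmonic equivalents.

No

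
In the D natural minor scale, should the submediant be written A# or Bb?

Bb

Each scale degree takes a distinct letter name. Degree 6 of a scale on D must use the letter B.
Bb and A# are enharmonically the same pitch, but only Bb uses the letter B, so it is the correct spelling here.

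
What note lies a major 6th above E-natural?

C#

A sixth above E lands on the letter C.
A major sixth spans 9 semitones, so E moves to pitch class 1. On the letter C that is C#.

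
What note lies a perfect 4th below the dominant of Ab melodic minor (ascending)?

Bb

The dominant of Ab melodic minor (ascending) is Eb.
A perfect fourth (5 semitones) below Eb lands on the letter B, giving Bb.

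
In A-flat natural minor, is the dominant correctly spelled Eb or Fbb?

Eb

Each scale degree takes a distinct letter name. Degree 5 of a scale on A must use the letter E.
Eb and Fbb are enharmonically the same pitch, but only Eb uses the letter E, so it is the correct spelling here.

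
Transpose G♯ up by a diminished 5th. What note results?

A fifth above G lands on the letter D.
A diminished fifth spans 6 semitones, so G# moves to pitch class 2. On the letter D that is D.

D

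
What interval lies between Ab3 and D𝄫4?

diminished fourth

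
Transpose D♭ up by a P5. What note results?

Ab

A fifth above D lands on the letter A.
A perfect fifth spans 7 semitones, so Db moves to pitch class 8. On the letter A that is Ab.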